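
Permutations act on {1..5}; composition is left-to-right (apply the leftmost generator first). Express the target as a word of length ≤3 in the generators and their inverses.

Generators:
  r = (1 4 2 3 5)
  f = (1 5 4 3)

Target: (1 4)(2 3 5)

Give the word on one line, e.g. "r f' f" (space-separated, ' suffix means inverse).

  after r': (1 5 3 2 4)
  after r': (1 3 4 5 2)
  after f': (1 4)(2 3 5)

r' r' f'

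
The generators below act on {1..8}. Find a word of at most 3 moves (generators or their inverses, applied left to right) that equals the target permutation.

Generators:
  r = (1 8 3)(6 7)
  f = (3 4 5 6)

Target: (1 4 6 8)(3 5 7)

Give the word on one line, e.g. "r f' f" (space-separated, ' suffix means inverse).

f r' f

  after f: (3 4 5 6)
  after r': (1 3 4 5 7 6 8)
  after f: (1 4 6 8)(3 5 7)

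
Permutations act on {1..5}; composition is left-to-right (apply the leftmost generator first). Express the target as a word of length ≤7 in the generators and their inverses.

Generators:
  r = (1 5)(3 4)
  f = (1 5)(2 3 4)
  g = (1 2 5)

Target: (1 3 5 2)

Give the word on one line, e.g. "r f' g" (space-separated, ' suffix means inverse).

  after g': (1 5 2)
  after r: (2 5)(3 4)
  after g: (1 2)(3 4)
  after f: (1 3 2 5)
  after g: (1 3 5 2)

g' r g f g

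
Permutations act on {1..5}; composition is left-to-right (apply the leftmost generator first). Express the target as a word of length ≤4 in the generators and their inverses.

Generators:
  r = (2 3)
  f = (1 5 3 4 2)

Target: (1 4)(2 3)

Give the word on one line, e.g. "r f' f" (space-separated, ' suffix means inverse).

  after r': (2 3)
  after f': (1 2 5)(3 4)
  after r: (1 3 4 2 5)
  after f: (1 4)(2 3)

r' f' r f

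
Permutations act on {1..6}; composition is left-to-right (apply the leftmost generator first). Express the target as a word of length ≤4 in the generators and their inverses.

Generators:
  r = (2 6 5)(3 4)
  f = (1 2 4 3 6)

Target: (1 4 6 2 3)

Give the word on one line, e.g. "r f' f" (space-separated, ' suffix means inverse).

  after f: (1 2 4 3 6)
  after f: (1 4 6 2 3)

f f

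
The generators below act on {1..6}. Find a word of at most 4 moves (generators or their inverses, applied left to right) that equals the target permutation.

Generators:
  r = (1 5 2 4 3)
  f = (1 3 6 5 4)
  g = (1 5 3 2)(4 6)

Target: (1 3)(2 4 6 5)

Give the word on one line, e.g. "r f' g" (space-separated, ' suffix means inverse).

g r' r'

  after g: (1 5 3 2)(4 6)
  after r': (2 3 5 4 6)
  after r': (1 3)(2 4 6 5)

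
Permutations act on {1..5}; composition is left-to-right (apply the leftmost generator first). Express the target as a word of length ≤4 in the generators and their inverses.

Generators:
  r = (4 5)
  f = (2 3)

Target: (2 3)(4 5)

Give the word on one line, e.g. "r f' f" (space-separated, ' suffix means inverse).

r f'

  after r: (4 5)
  after f': (2 3)(4 5)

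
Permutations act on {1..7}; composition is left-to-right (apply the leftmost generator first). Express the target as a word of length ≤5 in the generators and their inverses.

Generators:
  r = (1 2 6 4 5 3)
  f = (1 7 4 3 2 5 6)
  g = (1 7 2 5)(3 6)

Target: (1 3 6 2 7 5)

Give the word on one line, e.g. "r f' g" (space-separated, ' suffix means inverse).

f' r f

  after f': (1 6 5 2 3 4 7)
  after r: (1 4 7 2)(3 5 6)
  after f: (1 3 6 2 7 5)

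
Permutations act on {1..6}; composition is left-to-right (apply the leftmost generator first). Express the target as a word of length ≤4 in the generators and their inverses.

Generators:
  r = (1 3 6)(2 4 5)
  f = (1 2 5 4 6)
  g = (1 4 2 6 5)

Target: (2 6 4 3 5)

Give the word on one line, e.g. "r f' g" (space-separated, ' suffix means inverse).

  after r: (1 3 6)(2 4 5)
  after g': (1 3 2)(4 6 5)
  after r: (1 6 2 3 4)
  after r: (2 6 4 3 5)

r g' r r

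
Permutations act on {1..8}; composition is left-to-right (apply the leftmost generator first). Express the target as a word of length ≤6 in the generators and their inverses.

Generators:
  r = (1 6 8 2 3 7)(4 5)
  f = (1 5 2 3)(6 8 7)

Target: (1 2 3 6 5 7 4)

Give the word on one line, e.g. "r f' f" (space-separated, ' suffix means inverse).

r' r' f' r f'

  after r': (1 7 3 2 8 6)(4 5)
  after r': (1 3 8)(2 6 7)
  after f': (1 2 7 5)(3 6 8)
  after r: (1 3 8 7 4 5 6 2)
  after f': (1 2 3 6 5 7 4)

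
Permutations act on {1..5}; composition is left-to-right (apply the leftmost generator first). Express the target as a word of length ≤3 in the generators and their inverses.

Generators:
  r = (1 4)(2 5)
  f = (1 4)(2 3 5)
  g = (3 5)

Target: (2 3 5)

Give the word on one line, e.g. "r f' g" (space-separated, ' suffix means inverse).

  after f': (1 4)(2 5 3)
  after f': (2 3 5)

f' f'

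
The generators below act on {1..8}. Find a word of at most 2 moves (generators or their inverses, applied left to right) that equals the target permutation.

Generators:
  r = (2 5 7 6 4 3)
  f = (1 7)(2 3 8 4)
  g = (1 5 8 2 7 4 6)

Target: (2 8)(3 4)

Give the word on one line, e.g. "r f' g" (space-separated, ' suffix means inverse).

f' f'

  after f': (1 7)(2 4 8 3)
  after f': (2 8)(3 4)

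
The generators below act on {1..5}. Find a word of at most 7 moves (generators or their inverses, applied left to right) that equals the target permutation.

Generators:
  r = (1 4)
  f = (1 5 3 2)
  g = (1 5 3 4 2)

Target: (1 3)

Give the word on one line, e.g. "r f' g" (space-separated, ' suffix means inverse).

  after g': (1 2 4 3 5)
  after r: (1 2)(3 5 4)
  after g: (2 5)
  after f: (1 5)(2 3)
  after f: (1 3)

g' r g f f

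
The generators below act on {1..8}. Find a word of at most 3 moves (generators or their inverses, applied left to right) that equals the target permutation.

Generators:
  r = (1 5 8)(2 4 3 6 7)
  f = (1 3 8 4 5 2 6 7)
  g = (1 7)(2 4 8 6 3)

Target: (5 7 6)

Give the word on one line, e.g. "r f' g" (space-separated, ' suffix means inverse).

f f r

  after f: (1 3 8 4 5 2 6 7)
  after f: (1 8 5 6)(2 7 3 4)
  after r: (5 7 6)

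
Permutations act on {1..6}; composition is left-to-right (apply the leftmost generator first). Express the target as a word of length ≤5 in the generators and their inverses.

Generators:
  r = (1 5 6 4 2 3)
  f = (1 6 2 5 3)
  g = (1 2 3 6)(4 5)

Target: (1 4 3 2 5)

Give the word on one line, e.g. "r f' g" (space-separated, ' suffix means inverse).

f g' f' g

  after f: (1 6 2 5 3)
  after g': (1 3 6)(2 4 5)
  after f': (1 5 6 3)(2 4)
  after g: (1 4 3 2 5)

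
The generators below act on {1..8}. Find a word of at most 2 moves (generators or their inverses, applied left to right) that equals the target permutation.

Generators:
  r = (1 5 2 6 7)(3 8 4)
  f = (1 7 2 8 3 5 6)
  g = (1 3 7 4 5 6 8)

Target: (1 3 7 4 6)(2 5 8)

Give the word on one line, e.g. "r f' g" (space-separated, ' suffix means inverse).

  after g': (1 8 6 5 4 7 3)
  after r': (1 3 7 4 6)(2 5 8)

g' r'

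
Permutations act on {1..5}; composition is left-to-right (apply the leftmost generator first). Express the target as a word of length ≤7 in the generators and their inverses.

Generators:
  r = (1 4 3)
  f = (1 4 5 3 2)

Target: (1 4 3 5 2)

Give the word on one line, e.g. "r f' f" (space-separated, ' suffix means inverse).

r' r' f f r'

  after r': (1 3 4)
  after r': (1 4 3)
  after f: (1 5 3 4 2)
  after f: (1 3 5 2 4)
  after r': (1 4 3 5 2)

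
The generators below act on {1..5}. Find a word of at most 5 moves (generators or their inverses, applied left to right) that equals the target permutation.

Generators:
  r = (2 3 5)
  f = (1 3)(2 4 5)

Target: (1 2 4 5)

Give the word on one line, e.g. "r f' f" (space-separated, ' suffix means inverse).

  after r': (2 5 3)
  after f': (1 3 5)(2 4)
  after r: (1 5)(2 4 3)
  after r: (1 2 4 5)

r' f' r r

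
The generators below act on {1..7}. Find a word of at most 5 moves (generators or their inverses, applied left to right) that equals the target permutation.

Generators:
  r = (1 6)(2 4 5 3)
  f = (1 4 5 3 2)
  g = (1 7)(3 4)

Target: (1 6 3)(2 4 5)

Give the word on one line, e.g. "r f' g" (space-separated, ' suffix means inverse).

r' f' f'

  after r': (1 6)(2 3 5 4)
  after f': (1 6 2 5)(3 4)
  after f': (1 6 3)(2 4 5)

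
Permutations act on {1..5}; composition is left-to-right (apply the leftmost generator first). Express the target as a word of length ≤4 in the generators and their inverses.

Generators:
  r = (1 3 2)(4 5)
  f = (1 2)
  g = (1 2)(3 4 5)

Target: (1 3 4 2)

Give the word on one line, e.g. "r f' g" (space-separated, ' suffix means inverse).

g' r' f'

  after g': (1 2)(3 5 4)
  after r': (1 3 4)
  after f': (1 3 4 2)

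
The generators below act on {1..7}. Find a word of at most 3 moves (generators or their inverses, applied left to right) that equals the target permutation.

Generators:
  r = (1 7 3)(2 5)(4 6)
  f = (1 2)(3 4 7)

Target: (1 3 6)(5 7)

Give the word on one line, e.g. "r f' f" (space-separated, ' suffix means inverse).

r' f' r

  after r': (1 3 7)(2 5)(4 6)
  after f': (1 7 2 5)(3 4 6)
  after r: (1 3 6)(5 7)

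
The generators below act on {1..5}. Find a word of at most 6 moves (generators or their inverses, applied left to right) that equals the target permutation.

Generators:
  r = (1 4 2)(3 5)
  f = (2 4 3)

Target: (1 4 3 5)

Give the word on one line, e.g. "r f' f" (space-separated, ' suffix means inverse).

  after r: (1 4 2)(3 5)
  after f: (1 3 5 2)
  after f: (1 2)(3 5 4)
  after r: (2 4 5)
  after r: (1 4 3 5)

r f f r r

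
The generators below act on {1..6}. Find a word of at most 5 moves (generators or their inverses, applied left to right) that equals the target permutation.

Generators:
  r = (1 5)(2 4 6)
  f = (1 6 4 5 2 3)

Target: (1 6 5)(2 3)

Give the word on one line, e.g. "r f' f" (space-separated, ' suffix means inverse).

f' f' r' f r

  after f': (1 3 2 5 4 6)
  after f': (1 2 4)(3 5 6)
  after r': (1 6 3)(4 5)
  after f: (1 4 2 3 6)
  after r: (1 6 5)(2 3)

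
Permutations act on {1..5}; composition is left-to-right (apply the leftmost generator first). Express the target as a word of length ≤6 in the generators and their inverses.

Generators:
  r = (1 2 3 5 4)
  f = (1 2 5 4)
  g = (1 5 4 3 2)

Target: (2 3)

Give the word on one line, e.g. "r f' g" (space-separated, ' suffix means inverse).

f' r g r r

  after f': (1 4 5 2)
  after r: (3 5)
  after g: (1 5 2)(3 4)
  after r: (1 4 5 3)
  after r: (2 3)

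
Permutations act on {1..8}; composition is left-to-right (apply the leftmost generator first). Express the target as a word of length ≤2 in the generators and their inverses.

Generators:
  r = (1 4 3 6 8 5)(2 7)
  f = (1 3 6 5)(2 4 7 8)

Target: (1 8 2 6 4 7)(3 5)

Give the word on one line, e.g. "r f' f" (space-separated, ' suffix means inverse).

f' r'

  after f': (1 5 6 3)(2 8 7 4)
  after r': (1 8 2 6 4 7)(3 5)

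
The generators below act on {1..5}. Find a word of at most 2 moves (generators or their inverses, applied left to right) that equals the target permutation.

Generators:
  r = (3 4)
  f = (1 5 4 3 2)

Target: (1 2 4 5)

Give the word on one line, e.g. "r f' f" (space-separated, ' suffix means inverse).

  after f': (1 2 3 4 5)
  after r': (1 2 4 5)

f' r'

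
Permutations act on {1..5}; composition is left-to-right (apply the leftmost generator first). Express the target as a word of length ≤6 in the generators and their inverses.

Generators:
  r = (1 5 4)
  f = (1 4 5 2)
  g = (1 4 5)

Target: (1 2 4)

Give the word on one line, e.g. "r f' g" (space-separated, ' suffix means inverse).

  after f: (1 4 5 2)
  after g: (1 5 2 4)
  after g: (2 5)
  after f': (1 2 4)

f g g f'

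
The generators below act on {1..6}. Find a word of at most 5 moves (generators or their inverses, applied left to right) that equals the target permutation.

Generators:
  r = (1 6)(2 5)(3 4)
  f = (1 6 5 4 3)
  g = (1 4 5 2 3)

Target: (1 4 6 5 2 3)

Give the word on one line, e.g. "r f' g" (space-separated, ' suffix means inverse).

  after r': (1 6)(2 5)(3 4)
  after f': (2 6 3 5)
  after f': (1 3 6 4 5 2)
  after f': (1 4 6 5 2 3)

r' f' f' f'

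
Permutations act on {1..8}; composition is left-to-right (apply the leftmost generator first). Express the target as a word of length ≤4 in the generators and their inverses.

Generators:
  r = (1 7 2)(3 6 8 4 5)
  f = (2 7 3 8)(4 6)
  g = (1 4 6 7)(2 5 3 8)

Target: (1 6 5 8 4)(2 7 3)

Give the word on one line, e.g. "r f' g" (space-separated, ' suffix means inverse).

  after g: (1 4 6 7)(2 5 3 8)
  after f: (1 6 3 2 5 8 7)
  after g': (1 4)(3 8 6 5)
  after f: (1 6 5 8 4)(2 7 3)

g f g' f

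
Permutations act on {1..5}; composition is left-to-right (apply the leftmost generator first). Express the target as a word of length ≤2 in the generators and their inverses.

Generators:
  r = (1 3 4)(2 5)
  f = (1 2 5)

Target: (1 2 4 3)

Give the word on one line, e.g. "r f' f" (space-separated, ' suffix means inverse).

  after f': (1 5 2)
  after r': (1 2 4 3)

f' r'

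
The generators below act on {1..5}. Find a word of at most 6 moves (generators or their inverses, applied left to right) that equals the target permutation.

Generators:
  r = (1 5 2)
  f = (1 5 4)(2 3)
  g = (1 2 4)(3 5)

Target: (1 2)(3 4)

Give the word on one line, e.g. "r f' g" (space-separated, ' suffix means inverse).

  after f': (1 4 5)(2 3)
  after f': (1 5 4)
  after g: (1 3 5)(2 4)
  after f: (1 2)(3 4)

f' f' g f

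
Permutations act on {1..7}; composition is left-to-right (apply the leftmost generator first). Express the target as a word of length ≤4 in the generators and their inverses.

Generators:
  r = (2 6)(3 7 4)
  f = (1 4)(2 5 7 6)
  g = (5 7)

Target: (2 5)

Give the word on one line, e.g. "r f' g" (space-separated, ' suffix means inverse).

  after f: (1 4)(2 5 7 6)
  after g': (1 4)(2 7 6)
  after f': (2 5)

f g' f'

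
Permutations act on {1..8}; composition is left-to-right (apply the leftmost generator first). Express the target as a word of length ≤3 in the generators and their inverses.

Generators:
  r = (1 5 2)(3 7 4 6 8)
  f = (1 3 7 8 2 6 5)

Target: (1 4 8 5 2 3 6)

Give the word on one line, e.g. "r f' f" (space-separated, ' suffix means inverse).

  after f: (1 3 7 8 2 6 5)
  after r: (1 7 3 4 6 2 8)
  after r: (1 4 8 5 2 3 6)

f r r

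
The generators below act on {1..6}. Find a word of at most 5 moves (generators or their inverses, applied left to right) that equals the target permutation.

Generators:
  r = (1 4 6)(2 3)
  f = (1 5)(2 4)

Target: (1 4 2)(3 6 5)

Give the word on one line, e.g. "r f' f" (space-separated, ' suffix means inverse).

  after f': (1 5)(2 4)
  after r: (1 5 4 3 2 6)
  after f': (2 6 5)(3 4)
  after r: (1 4 2)(3 6 5)

f' r f' r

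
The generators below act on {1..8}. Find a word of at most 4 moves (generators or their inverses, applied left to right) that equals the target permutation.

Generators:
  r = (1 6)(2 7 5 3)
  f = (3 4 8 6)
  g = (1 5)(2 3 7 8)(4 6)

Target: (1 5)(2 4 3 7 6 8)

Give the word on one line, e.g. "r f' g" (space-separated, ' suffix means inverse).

  after g: (1 5)(2 3 7 8)(4 6)
  after f: (1 5)(2 4 3 7 6 8)

g f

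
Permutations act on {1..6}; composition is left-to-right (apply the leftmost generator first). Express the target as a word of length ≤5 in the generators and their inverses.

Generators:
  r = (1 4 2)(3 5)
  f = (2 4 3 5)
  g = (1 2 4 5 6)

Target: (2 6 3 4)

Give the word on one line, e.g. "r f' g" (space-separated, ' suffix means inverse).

r f' g' f'

  after r: (1 4 2)(3 5)
  after f': (1 2)(4 5)
  after g': (2 6 5)
  after f': (2 6 3 4)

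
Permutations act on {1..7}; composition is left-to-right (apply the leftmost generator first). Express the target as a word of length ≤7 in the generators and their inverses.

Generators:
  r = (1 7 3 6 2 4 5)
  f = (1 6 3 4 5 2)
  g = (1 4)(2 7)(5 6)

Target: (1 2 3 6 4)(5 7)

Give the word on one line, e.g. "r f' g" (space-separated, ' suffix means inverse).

f g' r g' r'

  after f: (1 6 3 4 5 2)
  after g': (1 5 7 2 4 6 3)
  after r: (2 5 3 7 4)
  after g': (1 4 7)(2 6 5 3)
  after r': (1 2 3 6 4)(5 7)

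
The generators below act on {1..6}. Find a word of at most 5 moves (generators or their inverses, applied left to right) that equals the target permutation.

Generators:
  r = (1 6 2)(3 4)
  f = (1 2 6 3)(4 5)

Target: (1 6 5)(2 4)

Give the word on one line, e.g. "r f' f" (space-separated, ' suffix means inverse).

  after r': (1 2 6)(3 4)
  after f': (3 5 4 6)
  after r: (1 6 4 2)(3 5)
  after f': (1 2 3 4)(5 6)
  after r': (1 6 5)(2 4)

r' f' r f' r'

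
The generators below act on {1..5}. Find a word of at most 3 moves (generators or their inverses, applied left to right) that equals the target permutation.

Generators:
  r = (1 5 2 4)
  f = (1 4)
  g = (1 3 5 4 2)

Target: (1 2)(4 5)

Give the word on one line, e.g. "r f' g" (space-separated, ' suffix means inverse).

r r

  after r: (1 5 2 4)
  after r: (1 2)(4 5)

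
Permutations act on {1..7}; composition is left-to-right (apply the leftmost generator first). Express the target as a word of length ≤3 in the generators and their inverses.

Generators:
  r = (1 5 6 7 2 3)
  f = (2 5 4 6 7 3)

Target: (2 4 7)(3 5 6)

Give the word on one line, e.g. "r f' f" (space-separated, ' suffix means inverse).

f f

  after f: (2 5 4 6 7 3)
  after f: (2 4 7)(3 5 6)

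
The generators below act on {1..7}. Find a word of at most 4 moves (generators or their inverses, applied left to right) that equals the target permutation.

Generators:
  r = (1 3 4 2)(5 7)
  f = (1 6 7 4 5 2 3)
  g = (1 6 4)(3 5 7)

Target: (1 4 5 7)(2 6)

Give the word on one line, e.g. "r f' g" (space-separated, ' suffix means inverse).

  after g': (1 4 6)(3 7 5)
  after g': (1 6 4)(3 5 7)
  after r: (1 6 2)(3 7 4)
  after g: (1 4 5 7)(2 6)

g' g' r g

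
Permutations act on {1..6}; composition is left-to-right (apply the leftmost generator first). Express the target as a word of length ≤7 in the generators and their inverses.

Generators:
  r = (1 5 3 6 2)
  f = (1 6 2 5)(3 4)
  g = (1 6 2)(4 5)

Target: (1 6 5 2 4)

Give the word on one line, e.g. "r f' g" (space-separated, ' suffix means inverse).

  after f: (1 6 2 5)(3 4)
  after r: (1 2 3 4 6)
  after f: (1 5)(2 4)
  after f: (2 3 4 5 6)
  after f: (1 6 5 2 4)

f r f f f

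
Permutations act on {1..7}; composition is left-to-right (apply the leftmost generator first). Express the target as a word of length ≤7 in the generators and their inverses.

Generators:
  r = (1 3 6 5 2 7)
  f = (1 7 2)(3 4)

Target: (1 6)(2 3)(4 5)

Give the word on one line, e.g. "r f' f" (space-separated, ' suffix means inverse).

r f r f' r

  after r: (1 3 6 5 2 7)
  after f: (1 4 3 6 5)
  after r: (1 4 6 2 7)(3 5)
  after f': (1 3 5 4 6 7 2)
  after r: (1 6)(2 3)(4 5)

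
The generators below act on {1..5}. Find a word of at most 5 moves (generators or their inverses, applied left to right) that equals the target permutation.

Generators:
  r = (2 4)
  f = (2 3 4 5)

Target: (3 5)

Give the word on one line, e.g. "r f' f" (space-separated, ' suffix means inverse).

r f f r r

  after r: (2 4)
  after f: (2 5)(3 4)
  after f: (3 5)
  after r: (2 4)(3 5)
  after r: (3 5)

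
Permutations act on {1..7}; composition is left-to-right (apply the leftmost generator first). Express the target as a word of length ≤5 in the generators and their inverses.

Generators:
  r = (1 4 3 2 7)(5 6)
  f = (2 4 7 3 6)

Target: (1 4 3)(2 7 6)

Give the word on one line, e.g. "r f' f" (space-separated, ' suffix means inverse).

r' r' f

  after r': (1 7 2 3 4)(5 6)
  after r': (1 2 4 7 3)
  after f: (1 4 3)(2 7 6)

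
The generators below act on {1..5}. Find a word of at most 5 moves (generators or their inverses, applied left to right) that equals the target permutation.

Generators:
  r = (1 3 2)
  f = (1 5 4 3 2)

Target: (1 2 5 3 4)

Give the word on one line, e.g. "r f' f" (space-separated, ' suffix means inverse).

  after r': (1 2 3)
  after f: (3 5 4)
  after r: (1 3 5 4 2)
  after f: (1 2 5 3 4)

r' f r f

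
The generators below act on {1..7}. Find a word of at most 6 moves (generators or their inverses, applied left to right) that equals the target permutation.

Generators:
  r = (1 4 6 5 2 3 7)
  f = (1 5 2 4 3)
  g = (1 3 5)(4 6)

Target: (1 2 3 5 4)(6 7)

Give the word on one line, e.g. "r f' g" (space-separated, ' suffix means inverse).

r f' r' f g'

  after r: (1 4 6 5 2 3 7)
  after f': (1 2 4 6)(3 7)
  after r': (1 5 6 7 2)
  after f: (1 2 5 6 7 4 3)
  after g': (1 2 3 5 4)(6 7)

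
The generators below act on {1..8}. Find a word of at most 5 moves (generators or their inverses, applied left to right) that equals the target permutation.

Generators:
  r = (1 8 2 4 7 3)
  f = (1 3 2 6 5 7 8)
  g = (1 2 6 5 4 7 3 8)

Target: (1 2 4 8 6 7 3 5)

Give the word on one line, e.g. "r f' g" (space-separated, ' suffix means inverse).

  after f': (1 8 7 5 6 2 3)
  after g: (2 8 3)(4 7)
  after f: (1 3 6 5 7 4 8 2)
  after g: (1 8 6 4)(3 5)
  after r: (1 2 4 8 6 7 3 5)

f' g f g r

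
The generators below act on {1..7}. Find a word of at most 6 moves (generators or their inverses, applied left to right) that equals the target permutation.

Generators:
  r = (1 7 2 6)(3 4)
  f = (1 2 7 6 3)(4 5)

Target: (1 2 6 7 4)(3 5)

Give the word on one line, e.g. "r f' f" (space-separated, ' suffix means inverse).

r r r f' r

  after r: (1 7 2 6)(3 4)
  after r: (1 2)(6 7)
  after r: (1 6 2 7)(3 4)
  after f': (1 7 3 5 4 6)
  after r: (1 2 6 7 4)(3 5)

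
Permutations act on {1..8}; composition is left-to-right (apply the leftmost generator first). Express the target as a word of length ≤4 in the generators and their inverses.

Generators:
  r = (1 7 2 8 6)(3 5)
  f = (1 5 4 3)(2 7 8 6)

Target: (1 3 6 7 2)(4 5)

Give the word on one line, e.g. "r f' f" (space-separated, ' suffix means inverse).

f r'

  after f: (1 5 4 3)(2 7 8 6)
  after r': (1 3 6 7 2)(4 5)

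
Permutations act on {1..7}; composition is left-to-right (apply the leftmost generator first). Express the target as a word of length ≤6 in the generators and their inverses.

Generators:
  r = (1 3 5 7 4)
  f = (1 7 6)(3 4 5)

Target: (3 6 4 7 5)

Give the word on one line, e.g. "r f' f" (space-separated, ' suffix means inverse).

  after r: (1 3 5 7 4)
  after r: (1 5 4 3 7)
  after f': (1 4 5 3)(6 7)
  after f': (1 3 6)
  after r': (3 6 4 7 5)

r r f' f' r'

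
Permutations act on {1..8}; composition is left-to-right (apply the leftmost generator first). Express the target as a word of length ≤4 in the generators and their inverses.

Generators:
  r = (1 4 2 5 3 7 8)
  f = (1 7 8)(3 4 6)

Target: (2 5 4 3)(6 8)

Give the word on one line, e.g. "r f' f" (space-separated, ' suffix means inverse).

f r f

  after f: (1 7 8)(3 4 6)
  after r: (1 8 4 6 7)(2 5 3)
  after f: (2 5 4 3)(6 8)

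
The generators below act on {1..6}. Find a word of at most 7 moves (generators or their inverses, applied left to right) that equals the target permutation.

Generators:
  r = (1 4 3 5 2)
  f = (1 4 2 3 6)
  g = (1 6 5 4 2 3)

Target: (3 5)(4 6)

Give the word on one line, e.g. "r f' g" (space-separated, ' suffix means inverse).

  after g: (1 6 5 4 2 3)
  after f: (2 6 5)(3 4)
  after g': (1 3 5 4 2)
  after f: (1 6)(2 4 3 5)
  after f: (3 5)(4 6)

g f g' f f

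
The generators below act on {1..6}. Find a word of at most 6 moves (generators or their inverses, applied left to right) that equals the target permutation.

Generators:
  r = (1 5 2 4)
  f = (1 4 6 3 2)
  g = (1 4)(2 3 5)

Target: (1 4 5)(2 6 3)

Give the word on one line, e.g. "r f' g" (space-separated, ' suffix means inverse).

  after f: (1 4 6 3 2)
  after r': (1 2 4 6 3 5)
  after f: (2 6)(3 5 4)
  after g: (1 4 5)(2 6 3)

f r' f g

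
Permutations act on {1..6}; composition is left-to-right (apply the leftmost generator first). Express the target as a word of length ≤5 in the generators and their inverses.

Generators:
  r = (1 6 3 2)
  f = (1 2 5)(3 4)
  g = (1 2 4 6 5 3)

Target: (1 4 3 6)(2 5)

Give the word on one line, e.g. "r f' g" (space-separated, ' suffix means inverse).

  after g': (1 3 5 6 4 2)
  after f': (1 4)(2 5 6 3)
  after r': (1 4 2 5)
  after r': (1 4 3 6)(2 5)

g' f' r' r'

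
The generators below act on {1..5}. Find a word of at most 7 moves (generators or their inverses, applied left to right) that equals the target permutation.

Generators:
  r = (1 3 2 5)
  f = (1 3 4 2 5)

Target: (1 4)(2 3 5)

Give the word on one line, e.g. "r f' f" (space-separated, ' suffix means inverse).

  after f: (1 3 4 2 5)
  after f: (1 4 5 3 2)
  after f: (1 2 3 5 4)
  after r': (1 3 2)(4 5)
  after f: (1 4)(2 3 5)

f f f r' f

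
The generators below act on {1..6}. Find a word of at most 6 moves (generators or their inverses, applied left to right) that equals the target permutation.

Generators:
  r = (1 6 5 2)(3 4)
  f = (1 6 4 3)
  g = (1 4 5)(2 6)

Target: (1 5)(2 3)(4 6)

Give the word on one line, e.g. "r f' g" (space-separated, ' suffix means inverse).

g' r' f' g'

  after g': (1 5 4)(2 6)
  after r': (1 6 5 3 4 2)
  after f': (2 3 6 5 4)
  after g': (1 5)(2 3)(4 6)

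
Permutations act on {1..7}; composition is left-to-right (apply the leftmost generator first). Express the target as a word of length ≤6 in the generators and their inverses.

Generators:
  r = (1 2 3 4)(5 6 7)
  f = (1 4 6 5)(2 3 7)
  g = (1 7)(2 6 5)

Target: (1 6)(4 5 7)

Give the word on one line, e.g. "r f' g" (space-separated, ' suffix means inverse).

  after f': (1 5 6 4)(2 7 3)
  after g: (1 2)(3 6 4 7)
  after g: (1 6 4)(2 7 3 5)
  after g: (1 5 6 4 7 3 2)
  after r: (1 6)(4 5 7)

f' g g g r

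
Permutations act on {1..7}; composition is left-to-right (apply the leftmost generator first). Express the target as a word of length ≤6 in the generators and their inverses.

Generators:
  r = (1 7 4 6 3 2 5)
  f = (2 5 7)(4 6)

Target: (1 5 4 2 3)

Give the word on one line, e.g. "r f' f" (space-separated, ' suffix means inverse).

f' r f r

  after f': (2 7 5)(4 6)
  after r: (1 7)(2 4 3)
  after f: (1 2 6 4 3 5 7)
  after r: (1 5 4 2 3)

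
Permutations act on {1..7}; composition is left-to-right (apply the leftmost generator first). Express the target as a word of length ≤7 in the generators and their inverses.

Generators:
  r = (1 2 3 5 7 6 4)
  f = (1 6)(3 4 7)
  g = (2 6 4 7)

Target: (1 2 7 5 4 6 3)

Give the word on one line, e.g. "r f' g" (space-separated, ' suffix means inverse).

  after f': (1 6)(3 7 4)
  after f': (3 4 7)
  after r: (1 2 3)(4 6)(5 7)
  after f: (1 2 4)(3 6 7 5)
  after f: (1 2 7 5 4 6 3)

f' f' r f f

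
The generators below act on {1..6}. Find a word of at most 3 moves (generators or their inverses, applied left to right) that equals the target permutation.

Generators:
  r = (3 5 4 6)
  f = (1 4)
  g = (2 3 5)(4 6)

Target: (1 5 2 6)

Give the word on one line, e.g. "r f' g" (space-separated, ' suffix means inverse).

g f' r'

  after g: (2 3 5)(4 6)
  after f': (1 4 6)(2 3 5)
  after r': (1 5 2 6)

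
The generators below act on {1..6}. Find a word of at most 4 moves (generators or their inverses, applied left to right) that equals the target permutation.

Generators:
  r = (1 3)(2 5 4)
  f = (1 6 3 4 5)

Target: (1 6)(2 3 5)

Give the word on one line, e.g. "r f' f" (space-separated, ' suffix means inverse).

  after r': (1 3)(2 4 5)
  after f': (1 6)(2 3 5)

r' f'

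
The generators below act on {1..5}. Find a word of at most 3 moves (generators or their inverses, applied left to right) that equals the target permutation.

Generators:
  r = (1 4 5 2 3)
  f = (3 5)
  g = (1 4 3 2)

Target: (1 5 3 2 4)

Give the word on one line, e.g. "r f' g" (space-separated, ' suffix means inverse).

f g r

  after f: (3 5)
  after g: (1 4 3 5 2)
  after r: (1 5 3 2 4)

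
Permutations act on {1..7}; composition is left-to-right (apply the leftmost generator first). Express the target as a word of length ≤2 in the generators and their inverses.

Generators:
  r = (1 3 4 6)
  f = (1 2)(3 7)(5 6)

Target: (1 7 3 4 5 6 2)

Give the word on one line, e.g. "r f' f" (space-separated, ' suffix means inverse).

r f'

  after r: (1 3 4 6)
  after f': (1 7 3 4 5 6 2)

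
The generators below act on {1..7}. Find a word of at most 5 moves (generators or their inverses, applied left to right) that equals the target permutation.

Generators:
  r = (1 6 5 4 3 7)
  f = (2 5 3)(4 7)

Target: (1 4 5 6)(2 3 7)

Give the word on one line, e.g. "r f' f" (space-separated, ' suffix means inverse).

  after f: (2 5 3)(4 7)
  after f: (2 3 5)
  after f: (4 7)
  after r': (1 7 5 6)(3 4)
  after f': (1 4 5 6)(2 3 7)

f f f r' f'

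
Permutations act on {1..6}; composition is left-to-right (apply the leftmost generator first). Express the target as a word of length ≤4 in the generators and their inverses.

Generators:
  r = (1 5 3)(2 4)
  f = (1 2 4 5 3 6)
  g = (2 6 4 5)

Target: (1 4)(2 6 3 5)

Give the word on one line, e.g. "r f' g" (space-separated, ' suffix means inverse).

f' g f' r

  after f': (1 6 3 5 4 2)
  after g: (1 4 6 3 2)
  after f': (1 2 6 5 4 3)
  after r: (1 4)(2 6 3 5)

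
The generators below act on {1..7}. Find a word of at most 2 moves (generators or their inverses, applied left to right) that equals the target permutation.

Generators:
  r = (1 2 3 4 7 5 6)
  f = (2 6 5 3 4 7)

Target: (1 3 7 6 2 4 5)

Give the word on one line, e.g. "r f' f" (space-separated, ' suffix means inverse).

  after r: (1 2 3 4 7 5 6)
  after r: (1 3 7 6 2 4 5)

r r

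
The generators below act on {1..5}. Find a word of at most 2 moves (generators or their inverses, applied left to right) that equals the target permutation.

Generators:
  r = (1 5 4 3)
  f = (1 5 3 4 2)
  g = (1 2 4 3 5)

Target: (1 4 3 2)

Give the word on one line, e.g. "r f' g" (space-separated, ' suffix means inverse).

r' f

  after r': (1 3 4 5)
  after f: (1 4 3 2)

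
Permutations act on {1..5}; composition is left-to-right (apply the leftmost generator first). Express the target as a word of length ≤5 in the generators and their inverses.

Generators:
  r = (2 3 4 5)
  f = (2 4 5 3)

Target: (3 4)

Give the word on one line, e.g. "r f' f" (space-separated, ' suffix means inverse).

  after f': (2 3 5 4)
  after f': (2 5)(3 4)
  after f': (2 4 5 3)
  after r': (2 3 5)
  after r': (3 4)

f' f' f' r' r'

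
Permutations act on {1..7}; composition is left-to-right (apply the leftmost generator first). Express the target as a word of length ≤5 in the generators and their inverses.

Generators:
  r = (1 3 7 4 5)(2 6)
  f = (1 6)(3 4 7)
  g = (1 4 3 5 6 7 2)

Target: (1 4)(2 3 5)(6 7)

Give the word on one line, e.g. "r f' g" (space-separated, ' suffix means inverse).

g' f' g' r

  after g': (1 2 7 6 5 3 4)
  after f': (1 2 4 6 5 7)
  after g': (1 7 2)(3 4 5 6)
  after r: (1 4)(2 3 5)(6 7)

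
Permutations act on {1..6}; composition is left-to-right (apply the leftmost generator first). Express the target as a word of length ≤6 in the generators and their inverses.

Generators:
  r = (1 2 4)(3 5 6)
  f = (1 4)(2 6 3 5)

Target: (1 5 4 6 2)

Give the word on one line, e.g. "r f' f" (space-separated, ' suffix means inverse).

  after r: (1 2 4)(3 5 6)
  after f': (1 5 2)
  after r': (1 3 6 5)(2 4)
  after f: (1 5 4 6 2)

r f' r' f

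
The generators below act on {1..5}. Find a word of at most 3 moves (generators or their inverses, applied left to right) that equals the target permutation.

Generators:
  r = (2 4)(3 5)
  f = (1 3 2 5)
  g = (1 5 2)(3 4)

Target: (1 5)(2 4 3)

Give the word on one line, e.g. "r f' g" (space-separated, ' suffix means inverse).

r f'

  after r: (2 4)(3 5)
  after f': (1 5)(2 4 3)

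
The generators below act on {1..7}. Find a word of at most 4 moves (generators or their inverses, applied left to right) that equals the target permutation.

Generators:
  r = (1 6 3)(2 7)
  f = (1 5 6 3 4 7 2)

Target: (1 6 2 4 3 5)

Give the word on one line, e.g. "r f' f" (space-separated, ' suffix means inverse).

r' f'

  after r': (1 3 6)(2 7)
  after f': (1 6 2 4 3 5)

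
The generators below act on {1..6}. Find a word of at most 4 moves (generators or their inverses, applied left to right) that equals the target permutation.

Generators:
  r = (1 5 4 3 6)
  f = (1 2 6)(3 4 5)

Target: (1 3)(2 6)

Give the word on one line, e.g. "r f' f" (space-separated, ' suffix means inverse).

  after r: (1 5 4 3 6)
  after f: (1 3)(2 6)

r f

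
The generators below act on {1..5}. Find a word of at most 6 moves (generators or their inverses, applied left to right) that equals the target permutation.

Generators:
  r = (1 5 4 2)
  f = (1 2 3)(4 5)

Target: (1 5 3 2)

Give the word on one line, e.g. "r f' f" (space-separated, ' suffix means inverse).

r' r' f' f' r'

  after r': (1 2 4 5)
  after r': (1 4)(2 5)
  after f': (1 5)(2 4 3)
  after f': (1 4 2 5 3)
  after r': (1 5 3 2)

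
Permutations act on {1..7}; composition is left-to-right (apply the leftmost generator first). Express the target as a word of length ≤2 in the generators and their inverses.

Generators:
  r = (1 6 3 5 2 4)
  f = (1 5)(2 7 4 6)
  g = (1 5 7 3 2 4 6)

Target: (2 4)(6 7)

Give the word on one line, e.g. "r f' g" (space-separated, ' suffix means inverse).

  after f: (1 5)(2 7 4 6)
  after f: (2 4)(6 7)

f f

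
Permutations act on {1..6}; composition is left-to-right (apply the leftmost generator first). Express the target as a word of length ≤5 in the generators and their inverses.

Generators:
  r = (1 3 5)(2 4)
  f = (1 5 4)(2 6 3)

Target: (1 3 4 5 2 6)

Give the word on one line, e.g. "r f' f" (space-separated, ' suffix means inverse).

f r' f f f

  after f: (1 5 4)(2 6 3)
  after r': (1 3 4 5 2 6)
  after f: (1 2 3)(5 6)
  after f: (1 6 4)(3 5)
  after f: (1 3 4 5 2 6)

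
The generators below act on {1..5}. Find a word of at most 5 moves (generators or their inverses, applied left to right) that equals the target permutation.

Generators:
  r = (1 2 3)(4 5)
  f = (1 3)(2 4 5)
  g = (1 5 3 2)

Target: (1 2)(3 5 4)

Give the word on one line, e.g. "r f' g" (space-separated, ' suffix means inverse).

f f g'

  after f: (1 3)(2 4 5)
  after f: (2 5 4)
  after g': (1 2)(3 5 4)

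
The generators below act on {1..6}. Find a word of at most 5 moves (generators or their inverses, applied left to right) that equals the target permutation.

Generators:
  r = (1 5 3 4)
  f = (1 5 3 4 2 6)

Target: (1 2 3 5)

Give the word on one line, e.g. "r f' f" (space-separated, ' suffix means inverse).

  after r': (1 4 3 5)
  after f: (1 2 6)
  after f: (1 6 5 3 4 2)
  after r': (1 6)(2 4)
  after f': (1 2 3 5)

r' f f r' f'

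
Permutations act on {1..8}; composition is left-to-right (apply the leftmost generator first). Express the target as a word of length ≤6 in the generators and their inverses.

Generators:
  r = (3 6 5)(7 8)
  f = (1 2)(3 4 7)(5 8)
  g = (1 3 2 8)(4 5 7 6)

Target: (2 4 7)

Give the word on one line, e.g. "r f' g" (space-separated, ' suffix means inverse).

  after g': (1 8 2 3)(4 6 7 5)
  after r': (1 7 6 8 2 5 4 3)
  after r': (1 8 2 6 7 3)(4 5)
  after g: (2 4 7)

g' r' r' g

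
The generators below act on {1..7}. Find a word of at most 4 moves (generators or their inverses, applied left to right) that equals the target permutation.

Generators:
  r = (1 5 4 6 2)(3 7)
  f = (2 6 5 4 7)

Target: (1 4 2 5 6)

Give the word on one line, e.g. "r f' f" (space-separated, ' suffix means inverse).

r r

  after r: (1 5 4 6 2)(3 7)
  after r: (1 4 2 5 6)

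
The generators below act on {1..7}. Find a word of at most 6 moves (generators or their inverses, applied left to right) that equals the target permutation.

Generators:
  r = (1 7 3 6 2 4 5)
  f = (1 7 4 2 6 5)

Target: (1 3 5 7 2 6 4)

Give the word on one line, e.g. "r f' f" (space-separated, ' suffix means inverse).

f r' f r

  after f: (1 7 4 2 6 5)
  after r': (2 3 7)(4 6)
  after f: (1 7 6 2 3 4 5)
  after r: (1 3 5 7 2 6 4)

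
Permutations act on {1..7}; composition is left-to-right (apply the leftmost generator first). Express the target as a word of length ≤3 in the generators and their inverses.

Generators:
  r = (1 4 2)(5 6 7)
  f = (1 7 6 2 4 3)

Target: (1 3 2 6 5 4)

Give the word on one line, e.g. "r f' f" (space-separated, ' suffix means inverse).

  after r: (1 4 2)(5 6 7)
  after f: (1 3)(2 7 5)
  after r': (1 3 2 6 5 4)

r f r'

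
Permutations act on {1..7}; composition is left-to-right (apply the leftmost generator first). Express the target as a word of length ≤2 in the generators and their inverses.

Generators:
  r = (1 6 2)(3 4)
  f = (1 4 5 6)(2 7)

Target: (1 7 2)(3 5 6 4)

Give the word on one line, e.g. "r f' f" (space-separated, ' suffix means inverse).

  after r': (1 2 6)(3 4)
  after f: (1 7 2)(3 5 6 4)

r' f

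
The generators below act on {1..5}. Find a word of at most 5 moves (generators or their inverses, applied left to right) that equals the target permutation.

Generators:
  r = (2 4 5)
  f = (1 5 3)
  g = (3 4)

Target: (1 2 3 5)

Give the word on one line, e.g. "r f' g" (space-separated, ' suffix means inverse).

  after f': (1 3 5)
  after g: (1 4 3 5)
  after f': (1 4 5 3)
  after r': (1 2 5 3)
  after f: (1 2 3 5)

f' g f' r' f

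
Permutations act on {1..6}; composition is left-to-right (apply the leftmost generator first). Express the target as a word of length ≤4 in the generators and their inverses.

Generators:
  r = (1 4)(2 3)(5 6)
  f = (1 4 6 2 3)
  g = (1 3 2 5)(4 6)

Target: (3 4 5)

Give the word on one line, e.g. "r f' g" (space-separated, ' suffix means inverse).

f f g f'

  after f: (1 4 6 2 3)
  after f: (1 6 3 4 2)
  after g: (1 4 5)(2 3 6)
  after f': (3 4 5)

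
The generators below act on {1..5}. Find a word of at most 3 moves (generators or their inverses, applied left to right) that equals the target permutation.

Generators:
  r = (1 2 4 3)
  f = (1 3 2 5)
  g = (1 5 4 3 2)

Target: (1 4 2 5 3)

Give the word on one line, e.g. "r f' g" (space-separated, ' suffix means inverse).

  after g: (1 5 4 3 2)
  after f': (1 2 5 4)
  after r: (1 4 2 5 3)

g f' r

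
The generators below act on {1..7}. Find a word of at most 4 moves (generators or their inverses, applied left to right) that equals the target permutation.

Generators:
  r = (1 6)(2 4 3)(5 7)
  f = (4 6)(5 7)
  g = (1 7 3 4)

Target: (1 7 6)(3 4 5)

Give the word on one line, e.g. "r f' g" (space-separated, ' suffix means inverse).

  after g: (1 7 3 4)
  after f: (1 5 7 3 6 4)
  after g: (1 5 3 6)(4 7)
  after f': (1 7 6)(3 4 5)

g f g f'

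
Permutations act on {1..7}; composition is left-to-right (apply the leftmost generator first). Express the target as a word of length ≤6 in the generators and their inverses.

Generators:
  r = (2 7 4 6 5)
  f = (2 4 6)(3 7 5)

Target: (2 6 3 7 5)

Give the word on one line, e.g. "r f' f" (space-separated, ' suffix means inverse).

  after f: (2 4 6)(3 7 5)
  after r: (2 6 7)(3 4 5)
  after f': (2 4 7 6 3)
  after r: (2 6 3 7 5)

f r f' r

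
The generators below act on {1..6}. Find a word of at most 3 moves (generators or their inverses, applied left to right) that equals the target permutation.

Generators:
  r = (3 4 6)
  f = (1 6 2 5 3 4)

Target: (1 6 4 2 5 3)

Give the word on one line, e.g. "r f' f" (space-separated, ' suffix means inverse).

r f

  after r: (3 4 6)
  after f: (1 6 4 2 5 3)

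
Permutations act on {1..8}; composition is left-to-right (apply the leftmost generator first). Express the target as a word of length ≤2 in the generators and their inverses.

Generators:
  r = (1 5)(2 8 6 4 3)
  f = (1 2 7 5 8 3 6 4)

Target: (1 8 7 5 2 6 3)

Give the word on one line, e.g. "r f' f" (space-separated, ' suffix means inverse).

  after r': (1 5)(2 3 4 6 8)
  after f: (1 8 7 5 2 6 3)

r' f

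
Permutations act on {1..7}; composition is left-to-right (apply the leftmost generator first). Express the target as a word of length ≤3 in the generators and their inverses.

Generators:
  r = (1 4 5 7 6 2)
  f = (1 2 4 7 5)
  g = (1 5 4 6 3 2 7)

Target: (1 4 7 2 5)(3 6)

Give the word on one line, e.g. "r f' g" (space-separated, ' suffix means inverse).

  after g: (1 5 4 6 3 2 7)
  after r': (1 4 7 2 5)(3 6)

g r'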